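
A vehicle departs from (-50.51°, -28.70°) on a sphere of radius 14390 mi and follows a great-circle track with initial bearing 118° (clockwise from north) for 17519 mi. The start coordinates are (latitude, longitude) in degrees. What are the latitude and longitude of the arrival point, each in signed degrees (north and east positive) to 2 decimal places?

-33.17°, 69.53°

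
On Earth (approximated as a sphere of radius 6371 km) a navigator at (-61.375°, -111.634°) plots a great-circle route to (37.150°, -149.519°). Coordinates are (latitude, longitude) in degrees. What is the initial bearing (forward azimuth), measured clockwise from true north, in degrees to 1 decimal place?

Δλ = -37.885° = -0.6612 rad.
y = sin Δλ · cos φ₂ = (-0.6141)(0.7971) = -0.4895
x = cos φ₁ sin φ₂ − sin φ₁ cos φ₂ cos Δλ = (0.4791)(0.6039) − (-0.8778)(0.7971)(0.7892) = 0.8415
θ = atan2(y, x) = -30.18°; adding 360° gives 329.8°.

329.8°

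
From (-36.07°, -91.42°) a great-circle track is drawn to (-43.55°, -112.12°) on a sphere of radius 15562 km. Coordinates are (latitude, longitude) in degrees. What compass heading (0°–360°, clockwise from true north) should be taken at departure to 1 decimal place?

238.4°

Δλ = -20.700° = -0.3613 rad.
y = sin Δλ · cos φ₂ = (-0.3535)(0.7248) = -0.2562
x = cos φ₁ sin φ₂ − sin φ₁ cos φ₂ cos Δλ = (0.8083)(-0.6890) − (-0.5888)(0.7248)(0.9354) = -0.1577
θ = atan2(y, x) = -121.62°; adding 360° gives 238.4°.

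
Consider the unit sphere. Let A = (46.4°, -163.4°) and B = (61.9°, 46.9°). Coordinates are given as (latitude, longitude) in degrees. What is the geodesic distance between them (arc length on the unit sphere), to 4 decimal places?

Let φ₁ = 0.8098 rad, φ₂ = 1.0804 rad, and Δλ = -2.6128 rad.
cos c = sin φ₁ sin φ₂ + cos φ₁ cos φ₂ cos Δλ = (0.7242)(0.8821) + (0.6896)(0.4710)(-0.8634) = 0.35836,
so c = arccos(0.35836) = 1.20428 rad.
On the unit sphere the arc length equals the central angle: 1.2043.

1.2043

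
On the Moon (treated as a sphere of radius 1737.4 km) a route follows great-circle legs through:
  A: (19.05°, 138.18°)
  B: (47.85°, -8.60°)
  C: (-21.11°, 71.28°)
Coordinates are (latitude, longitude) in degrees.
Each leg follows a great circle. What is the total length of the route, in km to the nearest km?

Leg A→B: central angle 1.8636 rad, distance 3237.9 km.
Leg B→C: central angle 1.7285 rad, distance 3003.0 km.
Total: 3237.9 + 3003.0 ≈ 6241 km.

6241 km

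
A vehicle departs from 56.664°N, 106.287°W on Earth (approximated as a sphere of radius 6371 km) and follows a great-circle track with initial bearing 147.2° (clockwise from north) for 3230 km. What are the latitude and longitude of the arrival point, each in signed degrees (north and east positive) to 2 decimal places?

Angular distance δ = d/R = 3230/6371 = 0.50698 rad; initial bearing θ = 2.5691 rad.
sin φ₂ = sin φ₁ cos δ + cos φ₁ sin δ cos θ = (0.8355)(0.8742) + (0.5495)(0.4855)(-0.8406) = 0.5061, so φ₂ = 30.40°.
Δλ = atan2(sin θ sin δ cos φ₁, cos δ − sin φ₁ sin φ₂) = atan2(0.1445, 0.4514) = 17.756°.
λ₂ = -106.287° + 17.756° = -88.53°.

30.40°, -88.53°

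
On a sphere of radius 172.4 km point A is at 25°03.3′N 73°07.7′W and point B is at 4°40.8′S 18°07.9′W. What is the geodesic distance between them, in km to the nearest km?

Let φ₁ = 0.4373 rad, φ₂ = -0.0817 rad, and Δλ = 0.9599 rad.
Haversine: a = sin²(Δφ/2) + cos φ₁ cos φ₂ sin²(Δλ/2) = 0.0658 + (0.9059)(0.9967)(0.2132) = 0.25832.
Central angle c = 2·arcsin(√a) = 1.06631 rad.
Distance = R·c = 172.4 × 1.0663 ≈ 184 km.

184 km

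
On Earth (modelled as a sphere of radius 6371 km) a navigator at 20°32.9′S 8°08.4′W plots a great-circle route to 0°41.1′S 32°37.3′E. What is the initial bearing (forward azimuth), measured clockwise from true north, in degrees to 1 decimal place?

68.7°

Δλ = 40.762° = 0.7114 rad.
y = sin Δλ · cos φ₂ = (0.6529)(0.9999) = 0.6529
x = cos φ₁ sin φ₂ − sin φ₁ cos φ₂ cos Δλ = (0.9364)(-0.0120) − (-0.3510)(0.9999)(0.7574) = 0.2546
θ = atan2(y, x) = 68.69°, so the bearing is 68.7°.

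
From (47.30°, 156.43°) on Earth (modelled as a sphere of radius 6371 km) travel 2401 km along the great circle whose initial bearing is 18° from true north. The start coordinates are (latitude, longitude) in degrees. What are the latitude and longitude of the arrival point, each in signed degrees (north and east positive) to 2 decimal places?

67.03°, 173.37°

Angular distance δ = d/R = 2401/6371 = 0.37686 rad; initial bearing θ = 0.3142 rad.
sin φ₂ = sin φ₁ cos δ + cos φ₁ sin δ cos θ = (0.7349)(0.9298) + (0.6782)(0.3680)(0.9511) = 0.9207, so φ₂ = 67.03°.
Δλ = atan2(sin θ sin δ cos φ₁, cos δ − sin φ₁ sin φ₂) = atan2(0.0771, 0.2532) = 16.940°.
λ₂ = 156.430° + 16.940° = 173.37°.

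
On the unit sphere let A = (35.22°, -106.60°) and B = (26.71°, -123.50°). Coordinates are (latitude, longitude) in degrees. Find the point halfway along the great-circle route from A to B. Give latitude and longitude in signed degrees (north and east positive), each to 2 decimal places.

31.24°, -115.43°

Central angle δ = 0.2927 rad. Interpolating on the sphere with fraction f = 0.5:
P = [sin((1−f)δ)·A + sin(fδ)·B] / sin δ = 0.5054·A + 0.5054·B in Cartesian coordinates,
giving P = (-0.3671, -0.7722, 0.5186), i.e. latitude 31.24°, longitude -115.43°.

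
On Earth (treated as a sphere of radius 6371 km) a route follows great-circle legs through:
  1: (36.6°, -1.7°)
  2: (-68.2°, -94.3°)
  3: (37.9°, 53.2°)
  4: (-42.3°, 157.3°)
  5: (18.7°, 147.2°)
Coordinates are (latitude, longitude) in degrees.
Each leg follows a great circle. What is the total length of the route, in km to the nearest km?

Leg 1→2: central angle 2.1738 rad, distance 13849.2 km.
Leg 2→3: central angle 2.5279 rad, distance 16105.0 km.
Leg 3→4: central angle 2.1599 rad, distance 13760.6 km.
Leg 4→5: central angle 1.0770 rad, distance 6861.7 km.
Total: 13849.2 + 16105.0 + 13760.6 + 6861.7 ≈ 50577 km.

50577 km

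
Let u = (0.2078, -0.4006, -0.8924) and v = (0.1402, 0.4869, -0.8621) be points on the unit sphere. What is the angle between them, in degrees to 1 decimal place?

52.9°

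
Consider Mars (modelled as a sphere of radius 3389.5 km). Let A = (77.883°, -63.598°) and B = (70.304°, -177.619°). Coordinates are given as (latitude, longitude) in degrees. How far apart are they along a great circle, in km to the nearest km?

1592 km

In radians: φ₁ = 1.3593, φ₂ = 1.2270, Δλ = -114.021° = -1.9900 rad.
cos c = sin φ₁ sin φ₂ + cos φ₁ cos φ₂ cos Δλ = (0.9777)(0.9415) + (0.2099)(0.3370)(-0.4071) = 0.89172,
so c = arccos(0.89172) = 0.46966 rad.
Distance = R·c = 3389.5 × 0.4697 ≈ 1592 km.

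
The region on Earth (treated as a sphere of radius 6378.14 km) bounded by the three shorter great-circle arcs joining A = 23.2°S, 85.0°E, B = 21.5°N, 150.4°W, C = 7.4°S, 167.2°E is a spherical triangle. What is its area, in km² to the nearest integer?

12096829 km²

Side lengths (central angles): a = 0.8839, b = 1.3955, c = 2.2523 rad; semiperimeter s = 2.2658.
By l'Huilier's theorem, tan(E/4) = √[tan(s/2) tan((s−a)/2) tan((s−b)/2) tan((s−c)/2)], giving spherical excess E = 0.2974 rad.
Area = E·R² = 0.2974 × (6378.14)² ≈ 12096829 km².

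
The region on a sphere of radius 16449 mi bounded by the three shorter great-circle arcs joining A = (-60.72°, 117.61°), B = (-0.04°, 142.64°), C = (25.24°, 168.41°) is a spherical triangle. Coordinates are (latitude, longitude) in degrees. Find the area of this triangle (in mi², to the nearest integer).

63310145 mi²

Side lengths (central angles): a = 0.6193, b = 1.6633, c = 1.1110 rad; semiperimeter s = 1.6968.
By l'Huilier's theorem, tan(E/4) = √[tan(s/2) tan((s−a)/2) tan((s−b)/2) tan((s−c)/2)], giving spherical excess E = 0.2340 rad.
Area = E·R² = 0.2340 × (16449)² ≈ 63310145 mi².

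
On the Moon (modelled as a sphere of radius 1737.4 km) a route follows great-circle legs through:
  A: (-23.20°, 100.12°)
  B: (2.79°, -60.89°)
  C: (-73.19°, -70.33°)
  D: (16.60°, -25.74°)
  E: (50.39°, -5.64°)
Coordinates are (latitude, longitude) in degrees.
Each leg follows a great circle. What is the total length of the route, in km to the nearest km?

10933 km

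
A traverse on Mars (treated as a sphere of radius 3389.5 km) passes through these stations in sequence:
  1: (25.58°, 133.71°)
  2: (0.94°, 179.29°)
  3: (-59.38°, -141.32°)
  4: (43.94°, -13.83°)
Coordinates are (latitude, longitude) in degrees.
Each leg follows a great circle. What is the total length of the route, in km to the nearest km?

Leg 1→2: central angle 0.8785 rad, distance 2977.7 km.
Leg 2→3: central angle 1.1816 rad, distance 4004.9 km.
Leg 3→4: central angle 2.5329 rad, distance 8585.1 km.
Total: 2977.7 + 4004.9 + 8585.1 ≈ 15568 km.

15568 km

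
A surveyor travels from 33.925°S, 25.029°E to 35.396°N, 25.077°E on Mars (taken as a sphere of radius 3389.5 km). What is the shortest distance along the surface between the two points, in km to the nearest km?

With latitudes φ₁ = -33.925°, φ₂ = 35.396° and longitude difference Δλ = 0.048°:
cos c = sin φ₁ sin φ₂ + cos φ₁ cos φ₂ cos Δλ = (-0.5581)(0.5792) + (0.8298)(0.8152)(1.0000) = 0.35313,
so c = arccos(0.35313) = 1.20988 rad.
Distance = R·c = 3389.5 × 1.2099 ≈ 4101 km.

4101 km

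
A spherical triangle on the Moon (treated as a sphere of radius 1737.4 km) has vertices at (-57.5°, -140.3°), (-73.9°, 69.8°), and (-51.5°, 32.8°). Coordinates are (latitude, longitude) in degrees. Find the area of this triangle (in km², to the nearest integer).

384113 km²

Side lengths (central angles): a = 0.4739, b = 1.2366, c = 0.8211 rad; semiperimeter s = 1.2658.
By l'Huilier's theorem, tan(E/4) = √[tan(s/2) tan((s−a)/2) tan((s−b)/2) tan((s−c)/2)], giving spherical excess E = 0.1273 rad.
Area = E·R² = 0.1273 × (1737.4)² ≈ 384113 km².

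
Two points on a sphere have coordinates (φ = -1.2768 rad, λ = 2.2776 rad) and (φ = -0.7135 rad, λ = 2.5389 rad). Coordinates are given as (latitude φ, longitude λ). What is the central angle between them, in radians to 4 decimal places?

0.5771 rad

In radians: φ₁ = -1.2768, φ₂ = -0.7135, Δλ = 14.971° = 0.2613 rad.
cos c = sin φ₁ sin φ₂ + cos φ₁ cos φ₂ cos Δλ = (-0.9571)(-0.6545) + (0.2898)(0.7561)(0.9661) = 0.83806,
so c = arccos(0.83806) = 0.57708 rad.
So the angular separation is 0.5771 rad.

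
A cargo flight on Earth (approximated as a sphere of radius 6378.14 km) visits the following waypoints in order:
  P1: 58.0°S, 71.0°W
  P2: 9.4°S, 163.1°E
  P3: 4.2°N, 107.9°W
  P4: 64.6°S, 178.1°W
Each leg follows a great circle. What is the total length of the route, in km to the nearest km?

30597 km

Leg P1→P2: central angle 1.7396 rad, distance 11095.7 km.
Leg P2→P3: central angle 1.5656 rad, distance 9985.5 km.
Leg P3→P4: central angle 1.4920 rad, distance 9516.0 km.
Total: 11095.7 + 9985.5 + 9516.0 ≈ 30597 km.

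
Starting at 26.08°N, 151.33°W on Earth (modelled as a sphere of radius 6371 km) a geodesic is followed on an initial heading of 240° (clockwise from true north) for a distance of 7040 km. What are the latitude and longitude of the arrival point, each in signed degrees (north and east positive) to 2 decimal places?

-11.76°, 156.45°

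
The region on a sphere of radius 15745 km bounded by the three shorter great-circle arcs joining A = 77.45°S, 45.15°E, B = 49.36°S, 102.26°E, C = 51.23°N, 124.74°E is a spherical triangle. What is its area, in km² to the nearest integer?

24011500 km²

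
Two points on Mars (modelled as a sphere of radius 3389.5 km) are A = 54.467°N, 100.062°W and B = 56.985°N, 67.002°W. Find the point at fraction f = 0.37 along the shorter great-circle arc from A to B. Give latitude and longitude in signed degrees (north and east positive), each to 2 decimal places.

Central angle δ = 0.3246 rad. Interpolating on the sphere with fraction f = 0.37:
P = [sin((1−f)δ)·A + sin(fδ)·B] / sin δ = 0.6367·A + 0.3757·B in Cartesian coordinates,
giving P = (0.0153, -0.5528, 0.8332), i.e. latitude 56.43°, longitude -88.41°.

56.43°, -88.41°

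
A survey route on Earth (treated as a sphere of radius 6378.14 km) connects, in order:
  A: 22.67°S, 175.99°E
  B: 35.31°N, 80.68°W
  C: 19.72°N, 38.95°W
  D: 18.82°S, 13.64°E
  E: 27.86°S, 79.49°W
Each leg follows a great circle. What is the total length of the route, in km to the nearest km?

Leg A→B: central angle 1.9784 rad, distance 12618.3 km.
Leg B→C: central angle 0.6946 rad, distance 4430.2 km.
Leg C→D: central angle 1.1236 rad, distance 7166.3 km.
Leg D→E: central angle 1.4655 rad, distance 9347.4 km.
Total: 12618.3 + 4430.2 + 7166.3 + 9347.4 ≈ 33562 km.

33562 km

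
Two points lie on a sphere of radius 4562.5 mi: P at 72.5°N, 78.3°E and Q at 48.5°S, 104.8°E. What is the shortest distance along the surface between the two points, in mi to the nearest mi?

9748 mi

Let φ₁ = 1.2654 rad, φ₂ = -0.8465 rad, and Δλ = 0.4625 rad.
cos c = sin φ₁ sin φ₂ + cos φ₁ cos φ₂ cos Δλ = (0.9537)(-0.7490) + (0.3007)(0.6626)(0.8949) = -0.53597,
so c = arccos(-0.53597) = 2.13646 rad.
Distance = R·c = 4562.5 × 2.1365 ≈ 9748 mi.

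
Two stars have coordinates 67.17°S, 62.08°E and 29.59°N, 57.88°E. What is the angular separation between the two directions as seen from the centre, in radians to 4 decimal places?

1.6897 rad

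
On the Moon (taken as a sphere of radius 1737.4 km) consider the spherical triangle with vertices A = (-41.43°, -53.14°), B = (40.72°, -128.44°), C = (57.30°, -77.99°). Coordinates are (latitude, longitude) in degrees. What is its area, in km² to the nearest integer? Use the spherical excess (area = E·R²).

2402720 km²

Side lengths (central angles): a = 0.6272, b = 1.7612, c = 1.8624 rad; semiperimeter s = 2.1254.
By l'Huilier's theorem, tan(E/4) = √[tan(s/2) tan((s−a)/2) tan((s−b)/2) tan((s−c)/2)], giving spherical excess E = 0.7960 rad.
Area = E·R² = 0.7960 × (1737.4)² ≈ 2402720 km².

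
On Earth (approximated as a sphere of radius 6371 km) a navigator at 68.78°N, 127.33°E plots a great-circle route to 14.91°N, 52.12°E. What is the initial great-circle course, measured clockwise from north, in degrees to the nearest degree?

With φ₁ = 1.2004, φ₂ = 0.2602, Δλ = -1.3127 rad, the forward-azimuth formula gives
θ = atan2( sin Δλ cos φ₂ , cos φ₁ sin φ₂ − sin φ₁ cos φ₂ cos Δλ ) = atan2(-0.9343, -0.1368) = -98.33°.
Adding 360° brings this into [0°, 360°): 262°.

262°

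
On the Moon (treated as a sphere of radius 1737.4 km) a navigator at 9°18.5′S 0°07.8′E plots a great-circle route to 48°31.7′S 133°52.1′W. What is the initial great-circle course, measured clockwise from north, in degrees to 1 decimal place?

210.3°

With φ₁ = -0.1625, φ₂ = -0.8470, Δλ = -2.3387 rad, the forward-azimuth formula gives
θ = atan2( sin Δλ cos φ₂ , cos φ₁ sin φ₂ − sin φ₁ cos φ₂ cos Δλ ) = atan2(-0.4764, -0.8138) = -149.66°.
Adding 360° brings this into [0°, 360°): 210.3°.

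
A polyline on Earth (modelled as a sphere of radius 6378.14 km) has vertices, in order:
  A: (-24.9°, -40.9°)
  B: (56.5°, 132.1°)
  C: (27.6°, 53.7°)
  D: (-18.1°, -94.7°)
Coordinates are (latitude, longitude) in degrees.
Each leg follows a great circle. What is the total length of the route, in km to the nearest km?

39905 km

Leg A→B: central angle 2.5830 rad, distance 16474.7 km.
Leg B→C: central angle 1.0648 rad, distance 6791.4 km.
Leg C→D: central angle 2.6088 rad, distance 16639.2 km.
Total: 16474.7 + 6791.4 + 16639.2 ≈ 39905 km.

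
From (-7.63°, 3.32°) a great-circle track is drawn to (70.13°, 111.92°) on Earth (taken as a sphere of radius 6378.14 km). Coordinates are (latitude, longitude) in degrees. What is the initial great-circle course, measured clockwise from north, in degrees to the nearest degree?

With φ₁ = -0.1332, φ₂ = 1.2240, Δλ = 1.8954 rad, the forward-azimuth formula gives
θ = atan2( sin Δλ cos φ₂ , cos φ₁ sin φ₂ − sin φ₁ cos φ₂ cos Δλ ) = atan2(0.3221, 0.9177) = 19.34°.
So the initial bearing is 19°.

19°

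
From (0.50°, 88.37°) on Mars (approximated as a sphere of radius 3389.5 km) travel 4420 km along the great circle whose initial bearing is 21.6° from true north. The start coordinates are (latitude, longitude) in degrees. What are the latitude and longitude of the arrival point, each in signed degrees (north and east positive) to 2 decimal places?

Angular distance δ = d/R = 4420/3389.5 = 1.30403 rad; initial bearing θ = 0.3770 rad.
sin φ₂ = sin φ₁ cos δ + cos φ₁ sin δ cos θ = (0.0087)(0.2636) + (1.0000)(0.9646)(0.9298) = 0.8992, so φ₂ = 64.05°.
Δλ = atan2(sin θ sin δ cos φ₁, cos δ − sin φ₁ sin φ₂) = atan2(0.3551, 0.2558) = 54.235°.
λ₂ = 88.370° + 54.235° = 142.60°.

64.05°, 142.60°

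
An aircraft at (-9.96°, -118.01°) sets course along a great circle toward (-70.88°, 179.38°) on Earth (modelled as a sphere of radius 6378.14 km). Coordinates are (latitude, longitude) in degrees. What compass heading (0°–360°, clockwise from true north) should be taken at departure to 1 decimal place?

197.8°

Δλ = -62.610° = -1.0928 rad.
y = sin Δλ · cos φ₂ = (-0.8879)(0.3275) = -0.2908
x = cos φ₁ sin φ₂ − sin φ₁ cos φ₂ cos Δλ = (0.9849)(-0.9448) − (-0.1730)(0.3275)(0.4600) = -0.9045
θ = atan2(y, x) = -162.18°; adding 360° gives 197.8°.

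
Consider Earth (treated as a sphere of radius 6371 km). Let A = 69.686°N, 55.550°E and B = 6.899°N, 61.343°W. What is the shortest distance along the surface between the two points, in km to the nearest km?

Let φ₁ = 1.2163 rad, φ₂ = 0.1204 rad, and Δλ = -2.0402 rad.
Haversine: a = sin²(Δφ/2) + cos φ₁ cos φ₂ sin²(Δλ/2) = 0.2714 + (0.3472)(0.9928)(0.7262) = 0.52162.
Central angle c = 2·arcsin(√a) = 1.61406 rad.
Distance = R·c = 6371 × 1.6141 ≈ 10283 km.

10283 km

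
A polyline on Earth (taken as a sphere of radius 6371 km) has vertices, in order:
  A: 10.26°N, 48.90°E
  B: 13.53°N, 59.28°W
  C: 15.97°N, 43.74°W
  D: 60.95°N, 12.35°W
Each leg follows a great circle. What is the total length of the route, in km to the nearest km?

18946 km

Leg A→B: central angle 1.8305 rad, distance 11662.3 km.
Leg B→C: central angle 0.2656 rad, distance 1692.4 km.
Leg C→D: central angle 0.8776 rad, distance 5590.9 km.
Total: 11662.3 + 1692.4 + 5590.9 ≈ 18946 km.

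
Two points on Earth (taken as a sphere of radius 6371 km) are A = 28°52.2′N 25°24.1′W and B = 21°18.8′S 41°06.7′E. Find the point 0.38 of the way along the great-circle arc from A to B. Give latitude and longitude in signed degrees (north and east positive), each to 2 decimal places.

Central angle δ = 1.4206 rad. Interpolating on the sphere with fraction f = 0.38:
P = [sin((1−f)δ)·A + sin(fδ)·B] / sin δ = 0.7800·A + 0.5198·B in Cartesian coordinates,
giving P = (0.9819, 0.0254, 0.1877), i.e. latitude 10.82°, longitude 1.48°.

10.82°, 1.48°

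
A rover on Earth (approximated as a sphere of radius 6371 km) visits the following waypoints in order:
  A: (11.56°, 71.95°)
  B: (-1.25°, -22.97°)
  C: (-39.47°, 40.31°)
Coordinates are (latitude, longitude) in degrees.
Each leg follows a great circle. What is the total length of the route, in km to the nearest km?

18227 km

Leg A→B: central angle 1.6593 rad, distance 10571.3 km.
Leg B→C: central angle 1.2016 rad, distance 7655.3 km.
Total: 10571.3 + 7655.3 ≈ 18227 km.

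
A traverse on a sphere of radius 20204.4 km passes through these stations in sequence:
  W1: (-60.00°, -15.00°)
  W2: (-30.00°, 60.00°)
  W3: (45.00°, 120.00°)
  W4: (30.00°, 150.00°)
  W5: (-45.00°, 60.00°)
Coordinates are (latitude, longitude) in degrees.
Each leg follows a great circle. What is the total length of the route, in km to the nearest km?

Leg W1→W2: central angle 0.9943 rad, distance 20089.4 km.
Leg W2→W3: central angle 1.6182 rad, distance 32694.4 km.
Leg W3→W4: central angle 0.4867 rad, distance 9833.4 km.
Leg W4→W5: central angle 1.9322 rad, distance 39038.2 km.
Total: 20089.4 + 32694.4 + 9833.4 + 39038.2 ≈ 101655 km.

101655 km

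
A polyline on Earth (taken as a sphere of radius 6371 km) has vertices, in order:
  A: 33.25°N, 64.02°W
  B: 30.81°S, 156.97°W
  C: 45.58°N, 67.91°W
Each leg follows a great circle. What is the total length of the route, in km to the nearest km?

Leg A→B: central angle 1.8942 rad, distance 12068.0 km.
Leg B→C: central angle 1.9347 rad, distance 12326.2 km.
Total: 12068.0 + 12326.2 ≈ 24394 km.

24394 km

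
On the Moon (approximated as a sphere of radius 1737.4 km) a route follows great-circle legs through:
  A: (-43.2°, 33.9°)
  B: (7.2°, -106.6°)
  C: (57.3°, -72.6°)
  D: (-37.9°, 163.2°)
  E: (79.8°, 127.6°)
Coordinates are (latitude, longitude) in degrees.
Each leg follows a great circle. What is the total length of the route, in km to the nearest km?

13503 km

Leg A→B: central angle 2.2703 rad, distance 3944.4 km.
Leg B→C: central angle 0.9887 rad, distance 1717.7 km.
Leg C→D: central angle 2.4288 rad, distance 4219.8 km.
Leg D→E: central angle 2.0840 rad, distance 3620.7 km.
Total: 3944.4 + 1717.7 + 4219.8 + 3620.7 ≈ 13503 km.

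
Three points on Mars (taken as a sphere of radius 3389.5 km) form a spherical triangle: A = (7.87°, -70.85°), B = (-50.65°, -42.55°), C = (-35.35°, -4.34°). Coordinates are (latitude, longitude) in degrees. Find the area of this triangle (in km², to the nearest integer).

3975264 km²

Side lengths (central angles): a = 0.5476, b = 1.3255, c = 1.1072 rad; semiperimeter s = 1.4902.
By l'Huilier's theorem, tan(E/4) = √[tan(s/2) tan((s−a)/2) tan((s−b)/2) tan((s−c)/2)], giving spherical excess E = 0.3460 rad.
Area = E·R² = 0.3460 × (3389.5)² ≈ 3975264 km².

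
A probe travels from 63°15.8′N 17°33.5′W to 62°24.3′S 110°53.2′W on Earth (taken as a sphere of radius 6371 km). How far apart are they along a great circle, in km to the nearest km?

15954 km

With latitudes φ₁ = 63.263°, φ₂ = -62.405° and longitude difference Δλ = -93.328°:
cos c = sin φ₁ sin φ₂ + cos φ₁ cos φ₂ cos Δλ = (0.8931)(-0.8862) + (0.4499)(0.4632)(-0.0581) = -0.80359,
so c = arccos(-0.80359) = 2.50410 rad.
Distance = R·c = 6371 × 2.5041 ≈ 15954 km.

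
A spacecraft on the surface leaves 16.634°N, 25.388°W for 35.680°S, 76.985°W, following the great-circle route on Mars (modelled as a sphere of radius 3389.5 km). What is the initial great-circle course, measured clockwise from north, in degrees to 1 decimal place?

222.1°

Δλ = -51.597° = -0.9005 rad.
y = sin Δλ · cos φ₂ = (-0.7837)(0.8123) = -0.6366
x = cos φ₁ sin φ₂ − sin φ₁ cos φ₂ cos Δλ = (0.9582)(-0.5833) − (0.2863)(0.8123)(0.6212) = -0.7033
θ = atan2(y, x) = -137.85°; adding 360° gives 222.1°.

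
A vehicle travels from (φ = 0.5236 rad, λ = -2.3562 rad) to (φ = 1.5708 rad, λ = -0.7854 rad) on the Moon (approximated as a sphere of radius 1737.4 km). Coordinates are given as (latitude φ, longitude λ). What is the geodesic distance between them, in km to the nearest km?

In radians: φ₁ = 0.5236, φ₂ = 1.5708, Δλ = 90.000° = 1.5708 rad.
Haversine: a = sin²(Δφ/2) + cos φ₁ cos φ₂ sin²(Δλ/2) = 0.2500 + (0.8660)(-0.0000)(0.5000) = 0.25000.
Central angle c = 2·arcsin(√a) = 1.04720 rad.
Distance = R·c = 1737.4 × 1.0472 ≈ 1819 km.

1819 km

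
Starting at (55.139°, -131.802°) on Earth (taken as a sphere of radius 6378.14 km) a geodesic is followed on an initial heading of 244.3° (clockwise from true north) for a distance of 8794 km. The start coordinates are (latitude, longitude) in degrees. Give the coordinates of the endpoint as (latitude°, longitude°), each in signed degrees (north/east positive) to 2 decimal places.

-4.97°, 165.59°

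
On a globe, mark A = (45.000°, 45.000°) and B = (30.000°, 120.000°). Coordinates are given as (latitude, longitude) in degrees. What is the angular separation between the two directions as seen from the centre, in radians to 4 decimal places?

1.0332 rad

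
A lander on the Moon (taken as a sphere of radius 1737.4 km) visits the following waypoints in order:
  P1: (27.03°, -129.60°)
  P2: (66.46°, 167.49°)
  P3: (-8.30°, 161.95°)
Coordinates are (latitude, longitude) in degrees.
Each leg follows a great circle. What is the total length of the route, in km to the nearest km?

Leg P1→P2: central angle 0.9537 rad, distance 1657.0 km.
Leg P2→P3: central angle 1.3067 rad, distance 2270.3 km.
Total: 1657.0 + 2270.3 ≈ 3927 km.

3927 km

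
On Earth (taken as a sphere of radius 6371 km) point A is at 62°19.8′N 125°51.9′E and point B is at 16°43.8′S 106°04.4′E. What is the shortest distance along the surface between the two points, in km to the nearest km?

8961 km

In radians: φ₁ = 1.0879, φ₂ = -0.2920, Δλ = -19.792° = -0.3454 rad.
cos c = sin φ₁ sin φ₂ + cos φ₁ cos φ₂ cos Δλ = (0.8856)(-0.2879) + (0.4644)(0.9577)(0.9409) = 0.16351,
so c = arccos(0.16351) = 1.40655 rad.
Distance = R·c = 6371 × 1.4065 ≈ 8961 km.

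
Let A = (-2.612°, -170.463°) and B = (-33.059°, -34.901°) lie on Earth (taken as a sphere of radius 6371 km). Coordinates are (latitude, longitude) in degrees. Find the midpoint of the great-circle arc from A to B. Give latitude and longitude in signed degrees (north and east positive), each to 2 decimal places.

-39.76°, -114.78°

The central angle between A and B is δ = 2.1809 rad.
With f = 0.5, the slerp weights are sin((1−f)δ)/sin δ = 1.0820 and sin(fδ)/sin δ = 1.0820.
Weighted sum of the unit vectors: (1.0820)·(-0.9852,-0.1655,-0.0456) + (1.0820)·(0.6874,-0.4795,-0.5455) = (-0.3222, -0.6980, -0.6396).
Converting back: φ = atan2(z, √(x²+y²)) = -39.76°, λ = atan2(y, x) = -114.78°.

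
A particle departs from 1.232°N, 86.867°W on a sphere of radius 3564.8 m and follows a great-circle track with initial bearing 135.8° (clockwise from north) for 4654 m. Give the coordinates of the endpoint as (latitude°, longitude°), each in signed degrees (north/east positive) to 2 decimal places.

Angular distance δ = d/R = 4654/3564.8 = 1.30554 rad; initial bearing θ = 2.3702 rad.
sin φ₂ = sin φ₁ cos δ + cos φ₁ sin δ cos θ = (0.0215)(0.2622) + (0.9998)(0.9650)(-0.7169) = -0.6860, so φ₂ = -43.32°.
Δλ = atan2(sin θ sin δ cos φ₁, cos δ − sin φ₁ sin φ₂) = atan2(0.6726, 0.2769) = 67.624°.
λ₂ = -86.867° + 67.624° = -19.24°.

-43.32°, -19.24°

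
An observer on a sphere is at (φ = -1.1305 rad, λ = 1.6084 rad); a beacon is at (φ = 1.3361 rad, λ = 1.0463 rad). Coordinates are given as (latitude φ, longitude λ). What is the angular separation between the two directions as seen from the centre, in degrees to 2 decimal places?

With latitudes φ₁ = -64.773°, φ₂ = 76.553° and longitude difference Δλ = -32.206°:
cos c = sin φ₁ sin φ₂ + cos φ₁ cos φ₂ cos Δλ = (-0.9046)(0.9726) + (0.4262)(0.2325)(0.8461) = -0.79596,
so c = arccos(-0.79596) = 2.49139 rad.
So the angular separation is 142.75°.

142.75°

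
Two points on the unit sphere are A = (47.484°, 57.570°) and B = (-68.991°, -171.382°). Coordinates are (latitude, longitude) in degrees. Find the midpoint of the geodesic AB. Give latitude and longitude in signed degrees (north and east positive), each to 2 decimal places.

Central angle δ = 2.5815 rad. Interpolating on the sphere with fraction f = 0.5:
P = [sin((1−f)δ)·A + sin(fδ)·B] / sin δ = 1.8089·A + 1.8089·B in Cartesian coordinates,
giving P = (0.0144, 0.9346, -0.3553), i.e. latitude -20.81°, longitude 89.12°.

-20.81°, 89.12°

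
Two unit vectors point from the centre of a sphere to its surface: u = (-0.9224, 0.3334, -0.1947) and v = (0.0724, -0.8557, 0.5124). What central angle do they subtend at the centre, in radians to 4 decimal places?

u·v = -0.4518; |u| = 0.9999, |v| = 1.0000.
cos θ = (u·v)/(|u||v|) = -0.4519, so θ = 2.0396 rad.

2.0396 rad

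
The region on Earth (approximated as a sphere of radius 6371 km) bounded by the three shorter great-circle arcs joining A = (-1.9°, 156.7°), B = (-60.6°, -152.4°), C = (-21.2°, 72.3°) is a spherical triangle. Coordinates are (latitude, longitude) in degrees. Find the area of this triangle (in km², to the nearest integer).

Side lengths (central angles): a = 1.5811, b = 1.4677, c = 1.2257 rad; semiperimeter s = 2.1372.
By l'Huilier's theorem, tan(E/4) = √[tan(s/2) tan((s−a)/2) tan((s−b)/2) tan((s−c)/2)], giving spherical excess E = 1.1575 rad.
Area = E·R² = 1.1575 × (6371)² ≈ 46981660 km².

46981660 km²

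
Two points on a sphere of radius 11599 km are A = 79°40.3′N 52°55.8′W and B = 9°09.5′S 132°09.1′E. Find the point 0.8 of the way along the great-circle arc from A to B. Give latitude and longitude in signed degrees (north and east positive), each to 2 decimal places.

12.73°, 132.52°

The central angle between A and B is δ = 1.9102 rad.
With f = 0.8, the slerp weights are sin((1−f)δ)/sin δ = 0.3954 and sin(fδ)/sin δ = 1.0595.
Weighted sum of the unit vectors: (0.3954)·(0.1081,-0.1431,0.9838) + (1.0595)·(-0.6625,0.7319,-0.1592) = (-0.6592, 0.7189, 0.2203).
Converting back: φ = atan2(z, √(x²+y²)) = 12.73°, λ = atan2(y, x) = 132.52°.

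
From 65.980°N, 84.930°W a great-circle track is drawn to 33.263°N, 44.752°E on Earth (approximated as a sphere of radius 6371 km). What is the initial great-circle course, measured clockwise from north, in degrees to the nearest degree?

42°

Δλ = 129.682° = 2.2634 rad.
y = sin Δλ · cos φ₂ = (0.7696)(0.8362) = 0.6435
x = cos φ₁ sin φ₂ − sin φ₁ cos φ₂ cos Δλ = (0.4071)(0.5485) − (0.9134)(0.8362)(-0.6385) = 0.7109
θ = atan2(y, x) = 42.15°, so the bearing is 42°.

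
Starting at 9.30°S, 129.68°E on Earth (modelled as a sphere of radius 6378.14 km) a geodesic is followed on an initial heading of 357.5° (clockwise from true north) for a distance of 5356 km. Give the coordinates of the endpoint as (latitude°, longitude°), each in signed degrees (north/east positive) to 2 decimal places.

Angular distance δ = d/R = 5356/6378.14 = 0.83974 rad; initial bearing θ = 6.2396 rad.
sin φ₂ = sin φ₁ cos δ + cos φ₁ sin δ cos θ = (-0.1616)(0.6677) + (0.9869)(0.7445)(0.9990) = 0.6261, so φ₂ = 38.76°.
Δλ = atan2(sin θ sin δ cos φ₁, cos δ − sin φ₁ sin φ₂) = atan2(-0.0320, 0.7688) = -2.387°.
λ₂ = 129.680° − 2.387° = 127.29°.

38.76°, 127.29°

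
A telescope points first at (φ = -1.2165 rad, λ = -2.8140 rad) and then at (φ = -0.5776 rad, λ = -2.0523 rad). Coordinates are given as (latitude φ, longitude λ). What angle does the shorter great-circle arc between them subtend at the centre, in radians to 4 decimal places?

0.7635 rad

Let φ₁ = -1.2165 rad, φ₂ = -0.5776 rad, and Δλ = 0.7617 rad.
Haversine: a = sin²(Δφ/2) + cos φ₁ cos φ₂ sin²(Δλ/2) = 0.0986 + (0.3469)(0.8378)(0.1382) = 0.13878.
Central angle c = 2·arcsin(√a) = 0.76348 rad.
So the angular separation is 0.7635 rad.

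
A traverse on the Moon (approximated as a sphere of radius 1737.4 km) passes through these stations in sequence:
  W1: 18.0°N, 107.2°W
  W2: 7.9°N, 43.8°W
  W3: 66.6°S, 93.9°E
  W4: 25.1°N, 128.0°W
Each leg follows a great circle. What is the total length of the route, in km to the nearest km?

Leg W1→W2: central angle 1.0880 rad, distance 1890.3 km.
Leg W2→W3: central angle 2.0010 rad, distance 3476.6 km.
Leg W3→W4: central angle 2.2876 rad, distance 3974.5 km.
Total: 1890.3 + 3476.6 + 3974.5 ≈ 9341 km.

9341 km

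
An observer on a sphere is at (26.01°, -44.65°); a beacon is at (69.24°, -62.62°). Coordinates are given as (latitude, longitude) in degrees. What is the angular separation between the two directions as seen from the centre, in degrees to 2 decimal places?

In radians: φ₁ = 0.4540, φ₂ = 1.2085, Δλ = -17.970° = -0.3136 rad.
cos c = sin φ₁ sin φ₂ + cos φ₁ cos φ₂ cos Δλ = (0.4385)(0.9351) + (0.8987)(0.3545)(0.9512) = 0.71307,
so c = arccos(0.71307) = 0.77693 rad.
So the angular separation is 44.51°.

44.51°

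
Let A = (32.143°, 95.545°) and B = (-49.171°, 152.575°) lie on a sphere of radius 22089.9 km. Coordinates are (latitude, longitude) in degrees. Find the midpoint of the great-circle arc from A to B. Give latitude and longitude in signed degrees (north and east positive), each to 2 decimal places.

-9.65°, 120.06°

Central angle δ = 1.6723 rad. Interpolating on the sphere with fraction f = 0.5:
P = [sin((1−f)δ)·A + sin(fδ)·B] / sin δ = 0.7459·A + 0.7459·B in Cartesian coordinates,
giving P = (-0.4939, 0.8532, -0.1676), i.e. latitude -9.65°, longitude 120.06°.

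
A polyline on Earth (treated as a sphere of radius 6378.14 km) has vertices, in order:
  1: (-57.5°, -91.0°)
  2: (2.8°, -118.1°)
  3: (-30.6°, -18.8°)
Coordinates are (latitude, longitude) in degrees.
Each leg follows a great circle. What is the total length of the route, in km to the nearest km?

Leg 1→2: central angle 1.1190 rad, distance 7137.4 km.
Leg 2→3: central angle 1.7353 rad, distance 11068.2 km.
Total: 7137.4 + 11068.2 ≈ 18206 km.

18206 km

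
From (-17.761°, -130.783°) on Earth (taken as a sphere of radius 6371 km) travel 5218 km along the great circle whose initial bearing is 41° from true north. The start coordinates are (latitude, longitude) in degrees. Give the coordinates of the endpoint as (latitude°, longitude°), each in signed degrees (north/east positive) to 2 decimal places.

Angular distance δ = d/R = 5218/6371 = 0.81902 rad; initial bearing θ = 0.7156 rad.
sin φ₂ = sin φ₁ cos δ + cos φ₁ sin δ cos θ = (-0.3050)(0.6829) + (0.9523)(0.7305)(0.7547) = 0.3167, so φ₂ = 18.46°.
Δλ = atan2(sin θ sin δ cos φ₁, cos δ − sin φ₁ sin φ₂) = atan2(0.4564, 0.7795) = 30.348°.
λ₂ = -130.783° + 30.348° = -100.44°.

18.46°, -100.44°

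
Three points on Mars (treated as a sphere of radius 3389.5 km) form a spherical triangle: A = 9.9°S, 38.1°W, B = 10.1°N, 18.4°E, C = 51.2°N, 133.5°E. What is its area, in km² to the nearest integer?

15723331 km²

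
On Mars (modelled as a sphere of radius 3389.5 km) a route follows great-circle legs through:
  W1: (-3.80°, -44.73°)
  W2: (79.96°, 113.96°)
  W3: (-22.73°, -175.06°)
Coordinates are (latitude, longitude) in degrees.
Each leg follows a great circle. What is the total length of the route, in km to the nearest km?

12559 km

Leg W1→W2: central angle 1.8001 rad, distance 6101.5 km.
Leg W2→W3: central angle 1.9051 rad, distance 6457.2 km.
Total: 6101.5 + 6457.2 ≈ 12559 km.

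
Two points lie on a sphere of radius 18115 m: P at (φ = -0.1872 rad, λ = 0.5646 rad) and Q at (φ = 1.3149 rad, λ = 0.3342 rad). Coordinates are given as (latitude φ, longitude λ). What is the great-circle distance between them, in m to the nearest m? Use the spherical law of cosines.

In radians: φ₁ = -0.1872, φ₂ = 1.3149, Δλ = -13.201° = -0.2304 rad.
cos c = sin φ₁ sin φ₂ + cos φ₁ cos φ₂ cos Δλ = (-0.1861)(0.9674) + (0.9825)(0.2531)(0.9736) = 0.06207,
so c = arccos(0.06207) = 1.50869 rad.
Distance = R·c = 18115 × 1.5087 ≈ 27330 m.

27330 m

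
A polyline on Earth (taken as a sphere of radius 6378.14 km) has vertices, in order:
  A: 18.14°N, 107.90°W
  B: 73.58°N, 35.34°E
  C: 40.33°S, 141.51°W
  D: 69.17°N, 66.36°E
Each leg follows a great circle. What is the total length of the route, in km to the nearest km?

Leg A→B: central angle 1.4873 rad, distance 9486.0 km.
Leg B→C: central angle 2.5607 rad, distance 16332.4 km.
Leg C→D: central angle 2.5765 rad, distance 16433.1 km.
Total: 9486.0 + 16332.4 + 16433.1 ≈ 42251 km.

42251 km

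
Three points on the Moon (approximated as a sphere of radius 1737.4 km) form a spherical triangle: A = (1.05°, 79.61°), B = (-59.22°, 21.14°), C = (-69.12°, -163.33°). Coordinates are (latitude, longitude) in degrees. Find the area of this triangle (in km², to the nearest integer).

Side lengths (central angles): a = 0.9009, b = 1.7510, c = 1.3162 rad; semiperimeter s = 1.9841.
By l'Huilier's theorem, tan(E/4) = √[tan(s/2) tan((s−a)/2) tan((s−b)/2) tan((s−c)/2)], giving spherical excess E = 0.7641 rad.
Area = E·R² = 0.7641 × (1737.4)² ≈ 2306350 km².

2306350 km²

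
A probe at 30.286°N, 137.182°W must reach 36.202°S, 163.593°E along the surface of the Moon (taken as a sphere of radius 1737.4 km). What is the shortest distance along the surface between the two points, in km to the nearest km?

In radians: φ₁ = 0.5286, φ₂ = -0.6318, Δλ = -59.225° = -1.0337 rad.
Haversine: a = sin²(Δφ/2) + cos φ₁ cos φ₂ sin²(Δλ/2) = 0.3005 + (0.8635)(0.8069)(0.2442) = 0.47067.
Central angle c = 2·arcsin(√a) = 1.51209 rad.
Distance = R·c = 1737.4 × 1.5121 ≈ 2627 km.

2627 km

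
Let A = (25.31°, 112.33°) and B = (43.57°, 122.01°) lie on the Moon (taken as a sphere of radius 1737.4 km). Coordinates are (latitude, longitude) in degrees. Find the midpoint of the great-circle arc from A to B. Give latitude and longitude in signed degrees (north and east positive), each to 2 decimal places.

Central angle δ = 0.3472 rad. Interpolating on the sphere with fraction f = 0.5:
P = [sin((1−f)δ)·A + sin(fδ)·B] / sin δ = 0.5076·A + 0.5076·B in Cartesian coordinates,
giving P = (-0.3693, 0.7364, 0.5669), i.e. latitude 34.53°, longitude 116.64°.

34.53°, 116.64°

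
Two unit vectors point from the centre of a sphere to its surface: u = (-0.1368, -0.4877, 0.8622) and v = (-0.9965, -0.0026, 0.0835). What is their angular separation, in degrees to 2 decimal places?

77.90°

u·v = 0.2096; |u| = 1.0000, |v| = 1.0000.
cos θ = (u·v)/(|u||v|) = 0.2096, so θ = 77.90°.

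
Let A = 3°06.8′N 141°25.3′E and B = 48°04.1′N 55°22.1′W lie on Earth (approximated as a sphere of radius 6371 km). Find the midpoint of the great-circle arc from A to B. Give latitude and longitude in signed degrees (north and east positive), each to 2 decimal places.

The central angle between A and B is δ = 2.2123 rad.
With f = 0.5, the slerp weights are sin((1−f)δ)/sin δ = 1.1158 and sin(fδ)/sin δ = 1.1158.
Weighted sum of the unit vectors: (1.1158)·(-0.7806,0.6227,0.0543) + (1.1158)·(0.3798,-0.5498,0.7439) = (-0.4473, 0.0813, 0.8907).
Converting back: φ = atan2(z, √(x²+y²)) = 62.96°, λ = atan2(y, x) = 169.70°.

62.96°, 169.70°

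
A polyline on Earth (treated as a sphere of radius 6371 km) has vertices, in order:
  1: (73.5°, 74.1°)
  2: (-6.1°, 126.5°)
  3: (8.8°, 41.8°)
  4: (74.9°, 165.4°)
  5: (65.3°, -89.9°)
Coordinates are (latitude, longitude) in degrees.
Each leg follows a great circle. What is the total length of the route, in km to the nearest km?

32606 km

Leg 1→2: central angle 1.5003 rad, distance 9558.5 km.
Leg 2→3: central angle 1.4962 rad, distance 9532.4 km.
Leg 3→4: central angle 1.5656 rad, distance 9974.2 km.
Leg 4→5: central angle 0.5557 rad, distance 3540.5 km.
Total: 9558.5 + 9532.4 + 9974.2 + 3540.5 ≈ 32606 km.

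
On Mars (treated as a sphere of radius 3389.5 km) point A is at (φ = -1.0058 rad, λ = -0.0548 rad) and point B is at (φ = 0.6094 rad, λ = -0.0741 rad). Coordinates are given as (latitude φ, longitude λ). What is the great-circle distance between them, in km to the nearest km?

Let φ₁ = -1.0058 rad, φ₂ = 0.6094 rad, and Δλ = -0.0193 rad.
Haversine: a = sin²(Δφ/2) + cos φ₁ cos φ₂ sin²(Δλ/2) = 0.5222 + (0.5354)(0.8200)(0.0001) = 0.52224.
Central angle c = 2·arcsin(√a) = 1.61528 rad.
Distance = R·c = 3389.5 × 1.6153 ≈ 5475 km.

5475 km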